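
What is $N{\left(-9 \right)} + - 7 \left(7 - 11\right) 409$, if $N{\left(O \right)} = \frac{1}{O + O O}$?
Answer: $\frac{824545}{72} \approx 11452.0$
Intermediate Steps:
$N{\left(O \right)} = \frac{1}{O + O^{2}}$
$N{\left(-9 \right)} + - 7 \left(7 - 11\right) 409 = \frac{1}{\left(-9\right) \left(1 - 9\right)} + - 7 \left(7 - 11\right) 409 = - \frac{1}{9 \left(-8\right)} + \left(-7\right) \left(-4\right) 409 = \left(- \frac{1}{9}\right) \left(- \frac{1}{8}\right) + 28 \cdot 409 = \frac{1}{72} + 11452 = \frac{824545}{72}$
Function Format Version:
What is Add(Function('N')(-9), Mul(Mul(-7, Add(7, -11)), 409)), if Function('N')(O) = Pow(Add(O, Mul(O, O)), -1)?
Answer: Rational(824545, 72) ≈ 11452.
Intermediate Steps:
Function('N')(O) = Pow(Add(O, Pow(O, 2)), -1)
Add(Function('N')(-9), Mul(Mul(-7, Add(7, -11)), 409)) = Add(Mul(Pow(-9, -1), Pow(Add(1, -9), -1)), Mul(Mul(-7, Add(7, -11)), 409)) = Add(Mul(Rational(-1, 9), Pow(-8, -1)), Mul(Mul(-7, -4), 409)) = Add(Mul(Rational(-1, 9), Rational(-1, 8)), Mul(28, 409)) = Add(Rational(1, 72), 11452) = Rational(824545, 72)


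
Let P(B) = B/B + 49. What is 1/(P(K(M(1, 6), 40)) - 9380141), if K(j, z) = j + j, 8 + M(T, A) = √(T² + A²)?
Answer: -1/9380091 ≈ -1.0661e-7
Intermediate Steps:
M(T, A) = -8 + √(A² + T²) (M(T, A) = -8 + √(T² + A²) = -8 + √(A² + T²))
K(j, z) = 2*j
P(B) = 50 (P(B) = 1 + 49 = 50)
1/(P(K(M(1, 6), 40)) - 9380141) = 1/(50 - 9380141) = 1/(-9380091) = -1/9380091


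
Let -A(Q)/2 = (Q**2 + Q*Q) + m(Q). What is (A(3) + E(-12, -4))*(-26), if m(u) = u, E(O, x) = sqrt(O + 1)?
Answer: 1092 - 26*I*sqrt(11) ≈ 1092.0 - 86.232*I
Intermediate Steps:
E(O, x) = sqrt(1 + O)
A(Q) = -4*Q**2 - 2*Q (A(Q) = -2*((Q**2 + Q*Q) + Q) = -2*((Q**2 + Q**2) + Q) = -2*(2*Q**2 + Q) = -2*(Q + 2*Q**2) = -4*Q**2 - 2*Q)
(A(3) + E(-12, -4))*(-26) = (2*3*(-1 - 2*3) + sqrt(1 - 12))*(-26) = (2*3*(-1 - 6) + sqrt(-11))*(-26) = (2*3*(-7) + I*sqrt(11))*(-26) = (-42 + I*sqrt(11))*(-26) = 1092 - 26*I*sqrt(11)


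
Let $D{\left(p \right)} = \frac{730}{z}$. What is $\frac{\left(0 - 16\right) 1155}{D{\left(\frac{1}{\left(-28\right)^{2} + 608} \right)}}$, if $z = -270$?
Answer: $\frac{498960}{73} \approx 6835.1$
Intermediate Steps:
$D{\left(p \right)} = - \frac{73}{27}$ ($D{\left(p \right)} = \frac{730}{-270} = 730 \left(- \frac{1}{270}\right) = - \frac{73}{27}$)
$\frac{\left(0 - 16\right) 1155}{D{\left(\frac{1}{\left(-28\right)^{2} + 608} \right)}} = \frac{\left(0 - 16\right) 1155}{- \frac{73}{27}} = \left(-16\right) 1155 \left(- \frac{27}{73}\right) = \left(-18480\right) \left(- \frac{27}{73}\right) = \frac{498960}{73}$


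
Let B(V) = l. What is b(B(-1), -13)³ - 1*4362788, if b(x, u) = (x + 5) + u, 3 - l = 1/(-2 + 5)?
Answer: -117799372/27 ≈ -4.3629e+6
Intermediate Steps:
l = 8/3 (l = 3 - 1/(-2 + 5) = 3 - 1/3 = 3 - 1*⅓ = 3 - ⅓ = 8/3 ≈ 2.6667)
B(V) = 8/3
b(x, u) = 5 + u + x (b(x, u) = (5 + x) + u = 5 + u + x)
b(B(-1), -13)³ - 1*4362788 = (5 - 13 + 8/3)³ - 1*4362788 = (-16/3)³ - 4362788 = -4096/27 - 4362788 = -117799372/27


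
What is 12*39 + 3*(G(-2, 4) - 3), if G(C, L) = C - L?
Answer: 441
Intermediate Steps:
12*39 + 3*(G(-2, 4) - 3) = 12*39 + 3*((-2 - 1*4) - 3) = 468 + 3*((-2 - 4) - 3) = 468 + 3*(-6 - 3) = 468 + 3*(-9) = 468 - 27 = 441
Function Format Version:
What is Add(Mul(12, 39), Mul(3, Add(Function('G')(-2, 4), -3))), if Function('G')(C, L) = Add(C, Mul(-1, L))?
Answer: 441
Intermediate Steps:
Add(Mul(12, 39), Mul(3, Add(Function('G')(-2, 4), -3))) = Add(Mul(12, 39), Mul(3, Add(Add(-2, Mul(-1, 4)), -3))) = Add(468, Mul(3, Add(Add(-2, -4), -3))) = Add(468, Mul(3, Add(-6, -3))) = Add(468, Mul(3, -9)) = Add(468, -27) = 441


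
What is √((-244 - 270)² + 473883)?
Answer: √738079 ≈ 859.12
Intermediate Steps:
√((-244 - 270)² + 473883) = √((-514)² + 473883) = √(264196 + 473883) = √738079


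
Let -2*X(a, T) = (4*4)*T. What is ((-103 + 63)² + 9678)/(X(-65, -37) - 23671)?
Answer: -11278/23375 ≈ -0.48248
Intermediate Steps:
X(a, T) = -8*T (X(a, T) = -4*4*T/2 = -8*T)
((-103 + 63)² + 9678)/(X(-65, -37) - 23671) = ((-103 + 63)² + 9678)/(-8*(-37) - 23671) = ((-40)² + 9678)/(296 - 23671) = (1600 + 9678)/(-23375) = 11278*(-1/23375) = -11278/23375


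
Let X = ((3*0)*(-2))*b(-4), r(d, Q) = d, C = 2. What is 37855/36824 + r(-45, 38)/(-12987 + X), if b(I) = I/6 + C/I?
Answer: 54808885/53137032 ≈ 1.0315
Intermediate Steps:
b(I) = 2/I + I/6 (b(I) = I/6 + 2/I = 2/I + I/6)
X = 0 (X = ((3*0)*(-2))*(2/(-4) + (⅙)*(-4)) = (0*(-2))*(2*(-¼) - ⅔) = 0*(-½ - ⅔) = 0*(-7/6) = 0)
37855/36824 + r(-45, 38)/(-12987 + X) = 37855/36824 - 45/(-12987 + 0) = 37855*(1/36824) - 45/(-12987) = 37855/36824 - 45*(-1/12987) = 37855/36824 + 5/1443 = 54808885/53137032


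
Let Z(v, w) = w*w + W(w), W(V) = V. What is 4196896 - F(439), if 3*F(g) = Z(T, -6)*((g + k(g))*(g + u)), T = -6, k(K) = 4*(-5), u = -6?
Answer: 2382626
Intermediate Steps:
k(K) = -20
Z(v, w) = w + w² (Z(v, w) = w*w + w = w² + w = w + w²)
F(g) = 10*(-20 + g)*(-6 + g) (F(g) = ((-6*(1 - 6))*((g - 20)*(g - 6)))/3 = ((-6*(-5))*((-20 + g)*(-6 + g)))/3 = (30*((-20 + g)*(-6 + g)))/3 = (30*(-20 + g)*(-6 + g))/3 = 10*(-20 + g)*(-6 + g))
4196896 - F(439) = 4196896 - (1200 - 260*439 + 10*439²) = 4196896 - (1200 - 114140 + 10*192721) = 4196896 - (1200 - 114140 + 1927210) = 4196896 - 1*1814270 = 4196896 - 1814270 = 2382626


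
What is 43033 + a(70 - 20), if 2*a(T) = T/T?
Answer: 86067/2 ≈ 43034.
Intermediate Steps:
a(T) = ½ (a(T) = (T/T)/2 = (½)*1 = ½)
43033 + a(70 - 20) = 43033 + ½ = 86067/2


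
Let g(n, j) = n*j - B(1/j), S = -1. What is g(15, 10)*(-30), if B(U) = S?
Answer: -4530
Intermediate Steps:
B(U) = -1
g(n, j) = 1 + j*n (g(n, j) = n*j - 1*(-1) = j*n + 1 = 1 + j*n)
g(15, 10)*(-30) = (1 + 10*15)*(-30) = (1 + 150)*(-30) = 151*(-30) = -4530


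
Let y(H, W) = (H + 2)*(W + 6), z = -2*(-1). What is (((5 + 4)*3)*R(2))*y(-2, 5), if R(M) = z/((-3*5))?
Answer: 0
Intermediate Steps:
z = 2
y(H, W) = (2 + H)*(6 + W)
R(M) = -2/15 (R(M) = 2/((-3*5)) = 2/(-15) = 2*(-1/15) = -2/15)
(((5 + 4)*3)*R(2))*y(-2, 5) = (((5 + 4)*3)*(-2/15))*(12 + 2*5 + 6*(-2) - 2*5) = ((9*3)*(-2/15))*(12 + 10 - 12 - 10) = (27*(-2/15))*0 = -18/5*0 = 0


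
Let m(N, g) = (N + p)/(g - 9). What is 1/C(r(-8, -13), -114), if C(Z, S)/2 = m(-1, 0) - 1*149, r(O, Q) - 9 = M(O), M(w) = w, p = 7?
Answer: -3/898 ≈ -0.0033408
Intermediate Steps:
m(N, g) = (7 + N)/(-9 + g) (m(N, g) = (N + 7)/(g - 9) = (7 + N)/(-9 + g))
r(O, Q) = 9 + O
C(Z, S) = -898/3 (C(Z, S) = 2*((7 - 1)/(-9 + 0) - 1*149) = 2*(6/(-9) - 149) = 2*(-1/9*6 - 149) = 2*(-2/3 - 149) = 2*(-449/3) = -898/3)
1/C(r(-8, -13), -114) = 1/(-898/3) = -3/898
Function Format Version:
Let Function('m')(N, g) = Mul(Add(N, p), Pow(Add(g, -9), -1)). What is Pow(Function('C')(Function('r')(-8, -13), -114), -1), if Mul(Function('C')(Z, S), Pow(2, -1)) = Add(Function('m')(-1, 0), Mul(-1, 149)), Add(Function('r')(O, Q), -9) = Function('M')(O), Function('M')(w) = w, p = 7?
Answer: Rational(-3, 898) ≈ -0.0033408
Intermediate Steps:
Function('m')(N, g) = Mul(Pow(Add(-9, g), -1), Add(7, N)) (Function('m')(N, g) = Mul(Add(N, 7), Pow(Add(g, -9), -1)) = Mul(Add(7, N), Pow(Add(-9, g), -1)) = Mul(Pow(Add(-9, g), -1), Add(7, N)))
Function('r')(O, Q) = Add(9, O)
Function('C')(Z, S) = Rational(-898, 3) (Function('C')(Z, S) = Mul(2, Add(Mul(Pow(Add(-9, 0), -1), Add(7, -1)), Mul(-1, 149))) = Mul(2, Add(Mul(Pow(-9, -1), 6), -149)) = Mul(2, Add(Mul(Rational(-1, 9), 6), -149)) = Mul(2, Add(Rational(-2, 3), -149)) = Mul(2, Rational(-449, 3)) = Rational(-898, 3))
Pow(Function('C')(Function('r')(-8, -13), -114), -1) = Pow(Rational(-898, 3), -1) = Rational(-3, 898)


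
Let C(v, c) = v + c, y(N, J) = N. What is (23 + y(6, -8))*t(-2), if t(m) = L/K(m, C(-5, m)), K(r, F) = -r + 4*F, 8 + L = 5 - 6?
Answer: 261/26 ≈ 10.038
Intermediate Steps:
C(v, c) = c + v
L = -9 (L = -8 + (5 - 6) = -8 - 1 = -9)
t(m) = -9/(-20 + 3*m) (t(m) = -9/(-m + 4*(m - 5)) = -9/(-m + 4*(-5 + m)) = -9/(-m + (-20 + 4*m)) = -9/(-20 + 3*m))
(23 + y(6, -8))*t(-2) = (23 + 6)*(9/(20 - 3*(-2))) = 29*(9/(20 + 6)) = 29*(9/26) = 261/26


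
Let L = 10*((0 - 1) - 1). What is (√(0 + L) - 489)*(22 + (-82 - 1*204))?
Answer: 129096 - 528*I*√5 ≈ 1.291e+5 - 1180.6*I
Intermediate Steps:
L = -20 (L = 10*(-1 - 1) = 10*(-2) = -20)
(√(0 + L) - 489)*(22 + (-82 - 1*204)) = (√(0 - 20) - 489)*(22 + (-82 - 1*204)) = (√(-20) - 489)*(22 + (-82 - 204)) = (2*I*√5 - 489)*(22 - 286) = (-489 + 2*I*√5)*(-264) = 129096 - 528*I*√5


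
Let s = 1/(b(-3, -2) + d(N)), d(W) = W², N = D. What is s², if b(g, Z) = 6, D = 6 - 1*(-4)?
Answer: 1/11236 ≈ 8.9000e-5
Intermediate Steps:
D = 10 (D = 6 + 4 = 10)
N = 10
s = 1/106 (s = 1/(6 + 10²) = 1/(6 + 100) = 1/106 ≈ 0.0094340)
s² = (1/106)² = 1/11236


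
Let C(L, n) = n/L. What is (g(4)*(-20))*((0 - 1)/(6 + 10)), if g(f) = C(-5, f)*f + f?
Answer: 1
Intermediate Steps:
g(f) = f - f²/5 (g(f) = (f/(-5))*f + f = (f*(-⅕))*f + f = (-f/5)*f + f = -f²/5 + f = f - f²/5)
(g(4)*(-20))*((0 - 1)/(6 + 10)) = (((⅕)*4*(5 - 1*4))*(-20))*((0 - 1)/(6 + 10)) = (((⅕)*4*(5 - 4))*(-20))*(-1/16) = (((⅕)*4*1)*(-20))*(-1*1/16) = ((⅘)*(-20))*(-1/16) = -16*(-1/16) = 1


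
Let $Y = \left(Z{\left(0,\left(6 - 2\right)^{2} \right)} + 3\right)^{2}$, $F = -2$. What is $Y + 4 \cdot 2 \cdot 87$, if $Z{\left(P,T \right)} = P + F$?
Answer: $697$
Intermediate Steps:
$Z{\left(P,T \right)} = -2 + P$ ($Z{\left(P,T \right)} = P - 2 = -2 + P$)
$Y = 1$ ($Y = \left(\left(-2 + 0\right) + 3\right)^{2} = \left(-2 + 3\right)^{2} = 1^{2} = 1$)
$Y + 4 \cdot 2 \cdot 87 = 1 + 4 \cdot 2 \cdot 87 = 1 + 8 \cdot 87 = 1 + 696 = 697$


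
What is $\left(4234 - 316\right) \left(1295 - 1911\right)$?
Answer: $-2413488$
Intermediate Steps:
$\left(4234 - 316\right) \left(1295 - 1911\right) = 3918 \left(-616\right) = -2413488$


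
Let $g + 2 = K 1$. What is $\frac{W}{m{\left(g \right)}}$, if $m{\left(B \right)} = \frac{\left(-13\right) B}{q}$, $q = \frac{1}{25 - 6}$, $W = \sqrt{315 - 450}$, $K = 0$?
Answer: $\frac{3 i \sqrt{15}}{494} \approx 0.02352 i$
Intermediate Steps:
$W = 3 i \sqrt{15}$ ($W = \sqrt{-135} = 3 i \sqrt{15} \approx 11.619 i$)
$g = -2$ ($g = -2 + 0 \cdot 1 = -2 + 0 = -2$)
$q = \frac{1}{19} \approx 0.052632$
$m{\left(B \right)} = - 247 B$ ($m{\left(B \right)} = - 13 B \frac{1}{\frac{1}{19}} = - 13 B 19 = - 247 B$)
$\frac{W}{m{\left(g \right)}} = \frac{3 i \sqrt{15}}{\left(-247\right) \left(-2\right)} = \frac{3 i \sqrt{15}}{494}$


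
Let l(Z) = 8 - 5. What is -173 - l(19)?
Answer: -176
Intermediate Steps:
l(Z) = 3
-173 - l(19) = -173 - 1*3 = -173 - 3 = -176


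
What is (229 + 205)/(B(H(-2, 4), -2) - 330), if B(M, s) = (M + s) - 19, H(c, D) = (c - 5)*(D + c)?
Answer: -434/365 ≈ -1.1890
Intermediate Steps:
H(c, D) = (-5 + c)*(D + c)
B(M, s) = -19 + M + s
(229 + 205)/(B(H(-2, 4), -2) - 330) = (229 + 205)/((-19 + ((-2)² - 5*4 - 5*(-2) + 4*(-2)) - 2) - 330) = 434/((-19 + (4 - 20 + 10 - 8) - 2) - 330) = 434/((-19 - 14 - 2) - 330) = 434/(-35 - 330) = 434/(-365) = 434*(-1/365) = -434/365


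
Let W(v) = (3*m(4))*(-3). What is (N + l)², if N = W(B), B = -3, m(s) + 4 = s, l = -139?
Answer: 19321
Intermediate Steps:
m(s) = -4 + s
W(v) = 0 (W(v) = (3*(-4 + 4))*(-3) = (3*0)*(-3) = 0*(-3) = 0)
N = 0
(N + l)² = (0 - 139)² = (-139)² = 19321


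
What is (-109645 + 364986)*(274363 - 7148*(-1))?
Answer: 71881300251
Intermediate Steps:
(-109645 + 364986)*(274363 - 7148*(-1)) = 255341*(274363 + 7148) = 255341*281511 = 71881300251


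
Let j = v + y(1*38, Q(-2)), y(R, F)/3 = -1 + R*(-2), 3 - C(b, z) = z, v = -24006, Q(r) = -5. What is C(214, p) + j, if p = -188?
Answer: -24046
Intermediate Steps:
C(b, z) = 3 - z
y(R, F) = -3 - 6*R (y(R, F) = 3*(-1 + R*(-2)) = 3*(-1 - 2*R) = -3 - 6*R)
j = -24237 (j = -24006 + (-3 - 6*38) = -24006 + (-3 - 228) = -24006 - 231 = -24237)
C(214, p) + j = (3 - 1*(-188)) - 24237 = (3 + 188) - 24237 = 191 - 24237 = -24046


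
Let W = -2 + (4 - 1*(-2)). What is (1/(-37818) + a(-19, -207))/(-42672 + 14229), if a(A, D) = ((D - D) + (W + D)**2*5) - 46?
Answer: -7790470181/1075657374 ≈ -7.2425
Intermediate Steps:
W = 4 (W = -2 + (4 + 2) = -2 + 6 = 4)
a(A, D) = -46 + 5*(4 + D)**2 (a(A, D) = ((D - D) + (4 + D)**2*5) - 46 = (0 + 5*(4 + D)**2) - 46 = 5*(4 + D)**2 - 46 = -46 + 5*(4 + D)**2)
(1/(-37818) + a(-19, -207))/(-42672 + 14229) = (1/(-37818) + (-46 + 5*(4 - 207)**2))/(-42672 + 14229) = (-1/37818 + (-46 + 5*(-203)**2))/(-28443) = (-1/37818 + (-46 + 5*41209))*(-1/28443) = (-1/37818 + (-46 + 206045))*(-1/28443) = (-1/37818 + 205999)*(-1/28443) = (7790470181/37818)*(-1/28443) = -7790470181/1075657374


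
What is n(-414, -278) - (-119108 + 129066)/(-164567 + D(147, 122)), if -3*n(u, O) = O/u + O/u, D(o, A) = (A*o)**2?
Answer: -89373117260/199629012969 ≈ -0.44770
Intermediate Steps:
D(o, A) = A**2*o**2
n(u, O) = -2*O/(3*u) (n(u, O) = -(O/u + O/u)/3 = -2*O/(3*u))
n(-414, -278) - (-119108 + 129066)/(-164567 + D(147, 122)) = -2/3*(-278)/(-414) - (-119108 + 129066)/(-164567 + 122**2*147**2) = -2/3*(-278)*(-1/414) - 9958/(-164567 + 14884*21609) = -278/621 - 9958/(-164567 + 321628356) = -278/621 - 9958/321463789 = -89373117260/199629012969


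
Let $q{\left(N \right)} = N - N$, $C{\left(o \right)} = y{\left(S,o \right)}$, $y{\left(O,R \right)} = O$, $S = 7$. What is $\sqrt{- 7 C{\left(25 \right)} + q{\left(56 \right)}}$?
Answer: $7 i \approx 7.0 i$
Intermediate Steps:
$C{\left(o \right)} = 7$
$q{\left(N \right)} = 0$
$\sqrt{- 7 C{\left(25 \right)} + q{\left(56 \right)}} = \sqrt{\left(-7\right) 7 + 0} = \sqrt{-49 + 0} = \sqrt{-49} = 7 i$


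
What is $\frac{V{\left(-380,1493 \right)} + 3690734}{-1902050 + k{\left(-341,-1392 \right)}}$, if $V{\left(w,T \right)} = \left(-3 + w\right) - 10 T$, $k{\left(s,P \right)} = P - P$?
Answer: $- \frac{3675421}{1902050} \approx -1.9323$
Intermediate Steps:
$k{\left(s,P \right)} = 0$
$V{\left(w,T \right)} = -3 + w - 10 T$
$\frac{V{\left(-380,1493 \right)} + 3690734}{-1902050 + k{\left(-341,-1392 \right)}} = \frac{\left(-3 - 380 - 14930\right) + 3690734}{-1902050 + 0} = \frac{\left(-3 - 380 - 14930\right) + 3690734}{-1902050} = \left(-15313 + 3690734\right) \left(- \frac{1}{1902050}\right) = 3675421 \left(- \frac{1}{1902050}\right) = - \frac{3675421}{1902050}$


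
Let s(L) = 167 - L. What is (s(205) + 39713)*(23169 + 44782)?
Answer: 2695955925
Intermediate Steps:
(s(205) + 39713)*(23169 + 44782) = ((167 - 1*205) + 39713)*(23169 + 44782) = ((167 - 205) + 39713)*67951 = (-38 + 39713)*67951 = 39675*67951 = 2695955925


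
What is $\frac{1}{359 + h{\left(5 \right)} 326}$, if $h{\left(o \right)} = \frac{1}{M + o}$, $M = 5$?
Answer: $\frac{5}{1958} \approx 0.0025536$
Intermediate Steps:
$h{\left(o \right)} = \frac{1}{5 + o}$
$\frac{1}{359 + h{\left(5 \right)} 326} = \frac{1}{359 + \frac{1}{5 + 5} \cdot 326} = \frac{1}{359 + \frac{1}{10} \cdot 326} = \frac{1}{359 + \frac{163}{5}} = \frac{1}{\frac{1958}{5}} = \frac{5}{1958}$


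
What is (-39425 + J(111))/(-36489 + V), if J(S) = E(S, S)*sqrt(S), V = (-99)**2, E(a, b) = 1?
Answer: 39425/26688 - sqrt(111)/26688 ≈ 1.4769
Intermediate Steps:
V = 9801
J(S) = sqrt(S) (J(S) = 1*sqrt(S) = sqrt(S))
(-39425 + J(111))/(-36489 + V) = (-39425 + sqrt(111))/(-36489 + 9801) = (-39425 + sqrt(111))/(-26688) = (-39425 + sqrt(111))*(-1/26688) = 39425/26688 - sqrt(111)/26688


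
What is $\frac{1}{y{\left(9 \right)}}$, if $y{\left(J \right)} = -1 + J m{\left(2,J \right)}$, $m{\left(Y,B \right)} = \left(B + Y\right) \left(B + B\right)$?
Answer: $\frac{1}{1781} \approx 0.00056148$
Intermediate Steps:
$m{\left(Y,B \right)} = 2 B \left(B + Y\right)$ ($m{\left(Y,B \right)} = \left(B + Y\right) 2 B = 2 B \left(B + Y\right)$)
$y{\left(J \right)} = -1 + 2 J^{2} \left(2 + J\right)$ ($y{\left(J \right)} = -1 + J 2 J \left(J + 2\right) = -1 + J 2 J \left(2 + J\right) = -1 + 2 J^{2} \left(2 + J\right)$)
$\frac{1}{y{\left(9 \right)}} = \frac{1}{-1 + 2 \cdot 9^{2} \left(2 + 9\right)} = \frac{1}{-1 + 2 \cdot 81 \cdot 11} = \frac{1}{-1 + 1782} = \frac{1}{1781}$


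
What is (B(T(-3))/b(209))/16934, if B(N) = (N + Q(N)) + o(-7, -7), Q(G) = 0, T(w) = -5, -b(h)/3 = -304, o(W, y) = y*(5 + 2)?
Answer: -9/2573968 ≈ -3.4965e-6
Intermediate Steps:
o(W, y) = 7*y (o(W, y) = y*7 = 7*y)
b(h) = 912 (b(h) = -3*(-304) = 912)
B(N) = -49 + N (B(N) = (N + 0) + 7*(-7) = N - 49 = -49 + N)
(B(T(-3))/b(209))/16934 = ((-49 - 5)/912)/16934 = -54*1/912*(1/16934) = -9/152*1/16934 = -9/2573968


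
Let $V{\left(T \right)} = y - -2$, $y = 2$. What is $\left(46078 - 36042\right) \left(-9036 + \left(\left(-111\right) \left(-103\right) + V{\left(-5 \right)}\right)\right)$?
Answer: $24096436$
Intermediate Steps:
$V{\left(T \right)} = 4$ ($V{\left(T \right)} = 2 - -2 = 2 + 2 = 4$)
$\left(46078 - 36042\right) \left(-9036 + \left(\left(-111\right) \left(-103\right) + V{\left(-5 \right)}\right)\right) = \left(46078 - 36042\right) \left(-9036 + \left(\left(-111\right) \left(-103\right) + 4\right)\right) = 10036 \left(-9036 + \left(11433 + 4\right)\right) = 10036 \left(-9036 + 11437\right) = 10036 \cdot 2401 = 24096436$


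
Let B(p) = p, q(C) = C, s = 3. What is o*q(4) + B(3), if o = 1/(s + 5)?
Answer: 7/2 ≈ 3.5000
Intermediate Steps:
o = ⅛ (o = 1/(3 + 5) = 1/8 = ⅛ ≈ 0.12500)
o*q(4) + B(3) = (⅛)*4 + 3 = ½ + 3 = 7/2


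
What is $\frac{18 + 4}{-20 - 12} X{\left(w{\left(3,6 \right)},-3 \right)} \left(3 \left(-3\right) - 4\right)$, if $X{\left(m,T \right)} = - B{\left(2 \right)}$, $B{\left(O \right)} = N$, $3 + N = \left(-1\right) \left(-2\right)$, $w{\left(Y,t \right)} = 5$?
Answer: $\frac{143}{16} \approx 8.9375$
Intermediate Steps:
$N = -1$ ($N = -3 - -2 = -3 + 2 = -1$)
$B{\left(O \right)} = -1$
$X{\left(m,T \right)} = 1$ ($X{\left(m,T \right)} = \left(-1\right) \left(-1\right) = 1$)
$\frac{18 + 4}{-20 - 12} X{\left(w{\left(3,6 \right)},-3 \right)} \left(3 \left(-3\right) - 4\right) = \frac{18 + 4}{-20 - 12} \cdot 1 \left(3 \left(-3\right) - 4\right) = \frac{22}{-20 - 12} \cdot 1 \left(-9 - 4\right) = \frac{22}{-32} \cdot 1 \left(-13\right) = 22 \left(- \frac{1}{32}\right) 1 \left(-13\right) = \left(- \frac{11}{16}\right) 1 \left(-13\right) = \left(- \frac{11}{16}\right) \left(-13\right) = \frac{143}{16}$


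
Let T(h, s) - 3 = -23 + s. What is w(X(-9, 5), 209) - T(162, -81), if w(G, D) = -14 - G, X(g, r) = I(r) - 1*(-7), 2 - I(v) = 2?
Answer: 80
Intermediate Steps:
T(h, s) = -20 + s (T(h, s) = 3 + (-23 + s) = -20 + s)
I(v) = 0 (I(v) = 2 - 1*2 = 2 - 2 = 0)
X(g, r) = 7 (X(g, r) = 0 - 1*(-7) = 0 + 7 = 7)
w(X(-9, 5), 209) - T(162, -81) = (-14 - 1*7) - (-20 - 81) = (-14 - 7) - 1*(-101) = -21 + 101 = 80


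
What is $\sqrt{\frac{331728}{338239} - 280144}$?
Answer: $\frac{68 i \sqrt{6931214558818}}{338239} \approx 529.29 i$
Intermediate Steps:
$\sqrt{\frac{331728}{338239} - 280144} = \sqrt{- \frac{94755294688}{338239}} = \frac{68 i \sqrt{6931214558818}}{338239}$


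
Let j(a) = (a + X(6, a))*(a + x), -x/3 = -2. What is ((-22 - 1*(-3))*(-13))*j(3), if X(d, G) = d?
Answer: 20007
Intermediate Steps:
x = 6 (x = -3*(-2) = 6)
j(a) = (6 + a)**2 (j(a) = (a + 6)*(a + 6) = (6 + a)*(6 + a) = (6 + a)**2)
((-22 - 1*(-3))*(-13))*j(3) = ((-22 - 1*(-3))*(-13))*(36 + 3**2 + 12*3) = ((-22 + 3)*(-13))*(36 + 9 + 36) = -19*(-13)*81 = 247*81 = 20007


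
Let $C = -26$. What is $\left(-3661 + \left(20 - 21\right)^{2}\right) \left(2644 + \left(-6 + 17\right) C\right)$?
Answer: $-8630280$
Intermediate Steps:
$\left(-3661 + \left(20 - 21\right)^{2}\right) \left(2644 + \left(-6 + 17\right) C\right) = \left(-3661 + \left(20 - 21\right)^{2}\right) \left(2644 + \left(-6 + 17\right) \left(-26\right)\right) = \left(-3661 + \left(-1\right)^{2}\right) \left(2644 + 11 \left(-26\right)\right) = \left(-3661 + 1\right) \left(2644 - 286\right) = \left(-3660\right) 2358 = -8630280$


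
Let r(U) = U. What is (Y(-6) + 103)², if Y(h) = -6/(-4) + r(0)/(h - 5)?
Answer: 43681/4 ≈ 10920.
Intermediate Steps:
Y(h) = 3/2 (Y(h) = -6/(-4) + 0/(h - 5) = -6*(-¼) + 0/(-5 + h) = 3/2 + 0 = 3/2)
(Y(-6) + 103)² = (3/2 + 103)² = (209/2)² = 43681/4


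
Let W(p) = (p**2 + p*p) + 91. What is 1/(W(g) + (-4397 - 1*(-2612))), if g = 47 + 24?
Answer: 1/8388 ≈ 0.00011922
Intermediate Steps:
g = 71
W(p) = 91 + 2*p**2 (W(p) = (p**2 + p**2) + 91 = 2*p**2 + 91 = 91 + 2*p**2)
1/(W(g) + (-4397 - 1*(-2612))) = 1/((91 + 2*71**2) + (-4397 - 1*(-2612))) = 1/((91 + 2*5041) + (-4397 + 2612)) = 1/((91 + 10082) - 1785) = 1/(10173 - 1785) = 1/8388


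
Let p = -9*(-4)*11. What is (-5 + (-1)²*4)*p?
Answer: -396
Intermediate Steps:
p = 396 (p = 36*11 = 396)
(-5 + (-1)²*4)*p = (-5 + (-1)²*4)*396 = (-5 + 1*4)*396 = (-5 + 4)*396 = -1*396 = -396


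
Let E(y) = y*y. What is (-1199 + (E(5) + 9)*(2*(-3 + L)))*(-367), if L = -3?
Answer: 589769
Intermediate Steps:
E(y) = y²
(-1199 + (E(5) + 9)*(2*(-3 + L)))*(-367) = (-1199 + (5² + 9)*(2*(-3 - 3)))*(-367) = (-1199 + (25 + 9)*(2*(-6)))*(-367) = (-1199 + 34*(-12))*(-367) = (-1199 - 408)*(-367) = -1607*(-367) = 589769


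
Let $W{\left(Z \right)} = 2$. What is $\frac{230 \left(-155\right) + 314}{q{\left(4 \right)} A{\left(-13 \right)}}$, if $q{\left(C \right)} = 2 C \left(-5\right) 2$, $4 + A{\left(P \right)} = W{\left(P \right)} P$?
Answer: $- \frac{4417}{300} \approx -14.723$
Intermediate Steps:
$A{\left(P \right)} = -4 + 2 P$
$q{\left(C \right)} = - 20 C$ ($q{\left(C \right)} = - 10 C 2 = - 20 C$)
$\frac{230 \left(-155\right) + 314}{q{\left(4 \right)} A{\left(-13 \right)}} = \frac{230 \left(-155\right) + 314}{\left(-20\right) 4 \left(-4 + 2 \left(-13\right)\right)} = \frac{-35650 + 314}{\left(-80\right) \left(-4 - 26\right)} = - \frac{35336}{\left(-80\right) \left(-30\right)} = - \frac{35336}{2400} = \left(-35336\right) \frac{1}{2400} = - \frac{4417}{300}$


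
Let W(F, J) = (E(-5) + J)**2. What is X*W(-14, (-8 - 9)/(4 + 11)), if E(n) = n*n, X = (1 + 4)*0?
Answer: 0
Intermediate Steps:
X = 0 (X = 5*0 = 0)
E(n) = n**2
W(F, J) = (25 + J)**2 (W(F, J) = ((-5)**2 + J)**2 = (25 + J)**2)
X*W(-14, (-8 - 9)/(4 + 11)) = 0*(25 + (-8 - 9)/(4 + 11))**2 = 0*(25 - 17/15)**2 = 0*(358/15)**2 = 0*(128164/225) = 0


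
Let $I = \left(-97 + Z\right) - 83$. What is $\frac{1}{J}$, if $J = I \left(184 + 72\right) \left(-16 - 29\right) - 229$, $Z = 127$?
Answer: $\frac{1}{610331} \approx 1.6385 \cdot 10^{-6}$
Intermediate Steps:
$I = -53$ ($I = \left(-97 + 127\right) - 83 = 30 - 83 = -53$)
$J = 610331$ ($J = - 53 \left(184 + 72\right) \left(-16 - 29\right) - 229 = - 53 \cdot 256 \left(-45\right) - 229 = \left(-53\right) \left(-11520\right) - 229 = 610560 - 229 = 610331$)
$\frac{1}{J} = \frac{1}{610331}$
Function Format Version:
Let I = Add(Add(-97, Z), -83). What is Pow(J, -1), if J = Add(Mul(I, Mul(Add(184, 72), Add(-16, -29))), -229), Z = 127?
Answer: Rational(1, 610331) ≈ 1.6385e-6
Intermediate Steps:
I = -53 (I = Add(Add(-97, 127), -83) = Add(30, -83) = -53)
J = 610331 (J = Add(Mul(-53, Mul(Add(184, 72), Add(-16, -29))), -229) = Add(Mul(-53, Mul(256, -45)), -229) = Add(Mul(-53, -11520), -229) = Add(610560, -229) = 610331)
Pow(J, -1) = Pow(610331, -1) = Rational(1, 610331)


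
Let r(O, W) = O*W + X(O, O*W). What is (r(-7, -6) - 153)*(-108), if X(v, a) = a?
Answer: 7452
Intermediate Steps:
r(O, W) = 2*O*W (r(O, W) = O*W + O*W = 2*O*W)
(r(-7, -6) - 153)*(-108) = (2*(-7)*(-6) - 153)*(-108) = (84 - 153)*(-108) = -69*(-108) = 7452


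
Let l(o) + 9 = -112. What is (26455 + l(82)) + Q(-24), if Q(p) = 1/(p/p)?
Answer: 26335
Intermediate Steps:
Q(p) = 1 (Q(p) = 1/1 = 1)
l(o) = -121 (l(o) = -9 - 112 = -121)
(26455 + l(82)) + Q(-24) = (26455 - 121) + 1 = 26334 + 1 = 26335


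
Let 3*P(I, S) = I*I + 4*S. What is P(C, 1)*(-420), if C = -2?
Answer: -1120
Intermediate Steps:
P(I, S) = I²/3 + 4*S/3 (P(I, S) = (I*I + 4*S)/3 = (I² + 4*S)/3 = I²/3 + 4*S/3)
P(C, 1)*(-420) = ((⅓)*(-2)² + (4/3)*1)*(-420) = ((⅓)*4 + 4/3)*(-420) = (4/3 + 4/3)*(-420) = (8/3)*(-420) = -1120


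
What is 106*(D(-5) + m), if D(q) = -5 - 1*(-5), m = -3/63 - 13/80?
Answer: -18709/840 ≈ -22.273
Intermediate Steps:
m = -353/1680 (m = -3*1/63 - 13*1/80 = -1/21 - 13/80 = -353/1680 ≈ -0.21012)
D(q) = 0 (D(q) = -5 + 5 = 0)
106*(D(-5) + m) = 106*(0 - 353/1680) = 106*(-353/1680) = -18709/840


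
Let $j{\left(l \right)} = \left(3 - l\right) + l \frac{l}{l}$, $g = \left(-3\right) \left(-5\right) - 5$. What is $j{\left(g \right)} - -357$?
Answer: $360$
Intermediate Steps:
$g = 10$ ($g = 15 - 5 = 10$)
$j{\left(l \right)} = 3$ ($j{\left(l \right)} = \left(3 - l\right) + l 1 = \left(3 - l\right) + l = 3$)
$j{\left(g \right)} - -357 = 3 - -357 = 3 + 357 = 360$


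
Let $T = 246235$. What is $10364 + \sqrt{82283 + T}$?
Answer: $10364 + 3 \sqrt{36502} \approx 10937.0$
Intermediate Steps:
$10364 + \sqrt{82283 + T} = 10364 + \sqrt{82283 + 246235} = 10364 + \sqrt{328518} = 10364 + 3 \sqrt{36502}$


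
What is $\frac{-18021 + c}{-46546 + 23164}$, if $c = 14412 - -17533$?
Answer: $- \frac{6962}{11691} \approx -0.5955$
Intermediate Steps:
$c = 31945$ ($c = 14412 + 17533 = 31945$)
$\frac{-18021 + c}{-46546 + 23164} = \frac{-18021 + 31945}{-46546 + 23164} = \frac{13924}{-23382} = 13924 \left(- \frac{1}{23382}\right) = - \frac{6962}{11691}$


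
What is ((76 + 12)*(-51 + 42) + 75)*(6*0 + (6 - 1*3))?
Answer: -2151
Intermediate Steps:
((76 + 12)*(-51 + 42) + 75)*(6*0 + (6 - 1*3)) = (88*(-9) + 75)*(0 + (6 - 3)) = (-792 + 75)*(0 + 3) = -717*3 = -2151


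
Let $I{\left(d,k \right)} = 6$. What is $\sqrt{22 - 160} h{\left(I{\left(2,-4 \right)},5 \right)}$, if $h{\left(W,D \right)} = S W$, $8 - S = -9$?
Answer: $102 i \sqrt{138} \approx 1198.2 i$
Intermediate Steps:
$S = 17$ ($S = 8 - -9 = 8 + 9 = 17$)
$h{\left(W,D \right)} = 17 W$
$\sqrt{22 - 160} h{\left(I{\left(2,-4 \right)},5 \right)} = \sqrt{22 - 160} \cdot 17 \cdot 6 = \sqrt{-138} \cdot 102 = i \sqrt{138} \cdot 102 = 102 i \sqrt{138}$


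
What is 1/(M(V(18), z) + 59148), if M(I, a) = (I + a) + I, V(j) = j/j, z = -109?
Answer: 1/59041 ≈ 1.6937e-5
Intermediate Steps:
V(j) = 1
M(I, a) = a + 2*I
1/(M(V(18), z) + 59148) = 1/((-109 + 2*1) + 59148) = 1/((-109 + 2) + 59148) = 1/(-107 + 59148) = 1/59041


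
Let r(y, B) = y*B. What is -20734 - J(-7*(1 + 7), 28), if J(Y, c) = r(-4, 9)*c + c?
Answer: -19754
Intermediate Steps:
r(y, B) = B*y
J(Y, c) = -35*c (J(Y, c) = (9*(-4))*c + c = -36*c + c = -35*c)
-20734 - J(-7*(1 + 7), 28) = -20734 - (-35)*28 = -20734 - 1*(-980) = -20734 + 980 = -19754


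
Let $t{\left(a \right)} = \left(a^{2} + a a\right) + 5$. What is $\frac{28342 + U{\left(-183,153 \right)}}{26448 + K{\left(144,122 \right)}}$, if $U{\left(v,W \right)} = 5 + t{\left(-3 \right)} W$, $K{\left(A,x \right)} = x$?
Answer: $\frac{15933}{13285} \approx 1.1993$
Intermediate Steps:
$t{\left(a \right)} = 5 + 2 a^{2}$ ($t{\left(a \right)} = \left(a^{2} + a^{2}\right) + 5 = 2 a^{2} + 5 = 5 + 2 a^{2}$)
$U{\left(v,W \right)} = 5 + 23 W$ ($U{\left(v,W \right)} = 5 + \left(5 + 2 \left(-3\right)^{2}\right) W = 5 + \left(5 + 2 \cdot 9\right) W = 5 + \left(5 + 18\right) W = 5 + 23 W$)
$\frac{28342 + U{\left(-183,153 \right)}}{26448 + K{\left(144,122 \right)}} = \frac{28342 + \left(5 + 23 \cdot 153\right)}{26448 + 122} = \frac{28342 + \left(5 + 3519\right)}{26570} = \left(28342 + 3524\right) \frac{1}{26570} = 31866 \cdot \frac{1}{26570} = \frac{15933}{13285}$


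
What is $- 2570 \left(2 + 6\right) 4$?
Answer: $-82240$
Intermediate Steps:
$- 2570 \left(2 + 6\right) 4 = - 2570 \cdot 8 \cdot 4 = \left(-2570\right) 32 = -82240$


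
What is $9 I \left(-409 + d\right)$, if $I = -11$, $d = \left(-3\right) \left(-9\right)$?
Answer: $37818$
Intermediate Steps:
$d = 27$
$9 I \left(-409 + d\right) = 9 \left(-11\right) \left(-409 + 27\right) = \left(-99\right) \left(-382\right) = 37818$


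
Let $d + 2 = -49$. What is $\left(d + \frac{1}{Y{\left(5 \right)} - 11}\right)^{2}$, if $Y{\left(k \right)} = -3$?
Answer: $\frac{511225}{196} \approx 2608.3$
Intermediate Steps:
$d = -51$ ($d = -2 - 49 = -51$)
$\left(d + \frac{1}{Y{\left(5 \right)} - 11}\right)^{2} = \left(-51 + \frac{1}{-3 - 11}\right)^{2} = \left(-51 + \frac{1}{-14}\right)^{2} = \left(-51 - \frac{1}{14}\right)^{2} = \left(- \frac{715}{14}\right)^{2} = \frac{511225}{196}$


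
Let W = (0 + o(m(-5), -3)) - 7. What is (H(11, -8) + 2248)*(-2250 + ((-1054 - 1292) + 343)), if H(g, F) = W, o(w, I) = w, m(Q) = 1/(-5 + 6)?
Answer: -9535226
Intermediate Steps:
m(Q) = 1 (m(Q) = 1/1 = 1)
W = -6 (W = (0 + 1) - 7 = 1 - 7 = -6)
H(g, F) = -6
(H(11, -8) + 2248)*(-2250 + ((-1054 - 1292) + 343)) = (-6 + 2248)*(-2250 + ((-1054 - 1292) + 343)) = 2242*(-2250 + (-2346 + 343)) = 2242*(-2250 - 2003) = 2242*(-4253) = -9535226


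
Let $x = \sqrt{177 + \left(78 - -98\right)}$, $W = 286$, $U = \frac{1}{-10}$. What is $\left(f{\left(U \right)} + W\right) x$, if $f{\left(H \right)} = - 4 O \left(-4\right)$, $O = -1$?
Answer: $270 \sqrt{353} \approx 5072.8$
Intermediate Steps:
$U = - \frac{1}{10} \approx -0.1$
$x = \sqrt{353}$ ($x = \sqrt{177 + \left(78 + 98\right)} = \sqrt{177 + 176} = \sqrt{353} \approx 18.788$)
$f{\left(H \right)} = -16$ ($f{\left(H \right)} = \left(-4\right) \left(-1\right) \left(-4\right) = 4 \left(-4\right) = -16$)
$\left(f{\left(U \right)} + W\right) x = \left(-16 + 286\right) \sqrt{353} = 270 \sqrt{353}$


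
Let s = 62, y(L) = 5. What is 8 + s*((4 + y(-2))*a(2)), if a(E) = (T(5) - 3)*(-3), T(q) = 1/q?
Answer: 23476/5 ≈ 4695.2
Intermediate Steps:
a(E) = 42/5 (a(E) = (1/5 - 3)*(-3) = -14/5*(-3) = 42/5)
8 + s*((4 + y(-2))*a(2)) = 8 + 62*((4 + 5)*(42/5)) = 8 + 62*(9*(42/5)) = 8 + 62*(378/5) = 8 + 23436/5 = 23476/5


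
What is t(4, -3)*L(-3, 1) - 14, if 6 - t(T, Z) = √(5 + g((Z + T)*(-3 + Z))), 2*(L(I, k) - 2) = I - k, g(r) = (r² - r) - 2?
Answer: -14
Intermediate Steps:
g(r) = -2 + r² - r
L(I, k) = 2 + I/2 - k/2 (L(I, k) = 2 + (I - k)/2 = 2 + (I/2 - k/2) = 2 + I/2 - k/2)
t(T, Z) = 6 - √(3 + (-3 + Z)²*(T + Z)² - (-3 + Z)*(T + Z)) (t(T, Z) = 6 - √(5 + (-2 + ((Z + T)*(-3 + Z))² - (Z + T)*(-3 + Z))) = 6 - √(5 + (-2 + ((T + Z)*(-3 + Z))² - (T + Z)*(-3 + Z))) = 6 - √(5 + (-2 + ((-3 + Z)*(T + Z))² - (-3 + Z)*(T + Z))) = 6 - √(5 + (-2 + (-3 + Z)²*(T + Z)² - (-3 + Z)*(T + Z))) = 6 - √(3 + (-3 + Z)²*(T + Z)² - (-3 + Z)*(T + Z)))
t(4, -3)*L(-3, 1) - 14 = (6 - √(3 + ((-3)² - 3*4 - 3*(-3) + 4*(-3))² - 1*(-3)² + 3*4 + 3*(-3) - 1*4*(-3)))*(2 + (½)*(-3) - ½*1) - 14 = (6 - √(3 + (9 - 12 + 9 - 12)² - 1*9 + 12 - 9 + 12))*(2 - 3/2 - ½) - 14 = (6 - √(3 + (-6)² - 9 + 12 - 9 + 12))*0 - 14 = (6 - √(3 + 36 - 9 + 12 - 9 + 12))*0 - 14 = (6 - √45)*0 - 14 = (6 - 3*√5)*0 - 14 = 0 - 14 = -14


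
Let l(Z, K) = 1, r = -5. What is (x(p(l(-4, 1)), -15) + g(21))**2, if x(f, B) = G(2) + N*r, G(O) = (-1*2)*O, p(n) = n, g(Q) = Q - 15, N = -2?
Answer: 144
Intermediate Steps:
g(Q) = -15 + Q
G(O) = -2*O
x(f, B) = 6 (x(f, B) = -2*2 - 2*(-5) = -4 + 10 = 6)
(x(p(l(-4, 1)), -15) + g(21))**2 = (6 + (-15 + 21))**2 = (6 + 6)**2 = 12**2 = 144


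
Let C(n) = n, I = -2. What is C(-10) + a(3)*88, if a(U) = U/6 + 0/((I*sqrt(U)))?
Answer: 34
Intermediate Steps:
a(U) = U/6 (a(U) = U/6 + 0/((-2*sqrt(U))) = U*(1/6) + 0*(-1/(2*sqrt(U))) = U/6 + 0 = U/6)
C(-10) + a(3)*88 = -10 + ((1/6)*3)*88 = -10 + (1/2)*88 = -10 + 44 = 34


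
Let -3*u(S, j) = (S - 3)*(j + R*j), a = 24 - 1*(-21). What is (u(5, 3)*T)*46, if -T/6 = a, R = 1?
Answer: 49680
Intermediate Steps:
a = 45 (a = 24 + 21 = 45)
T = -270 (T = -6*45 = -270)
u(S, j) = -2*j*(-3 + S)/3 (u(S, j) = -(S - 3)*(j + 1*j)/3 = -(-3 + S)*(j + j)/3 = -(-3 + S)*2*j/3 = -2*j*(-3 + S)/3)
(u(5, 3)*T)*46 = (((2/3)*3*(3 - 1*5))*(-270))*46 = (((2/3)*3*(3 - 5))*(-270))*46 = (((2/3)*3*(-2))*(-270))*46 = -4*(-270)*46 = 1080*46 = 49680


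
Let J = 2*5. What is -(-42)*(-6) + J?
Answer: -242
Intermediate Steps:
J = 10
-(-42)*(-6) + J = -(-42)*(-6) + 10 = -42*6 + 10 = -252 + 10 = -242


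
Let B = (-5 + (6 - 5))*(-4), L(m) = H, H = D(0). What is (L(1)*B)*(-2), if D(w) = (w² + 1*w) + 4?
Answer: -128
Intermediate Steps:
D(w) = 4 + w + w² (D(w) = (w² + w) + 4 = (w + w²) + 4 = 4 + w + w²)
H = 4 (H = 4 + 0 + 0² = 4 + 0 + 0 = 4)
L(m) = 4
B = 16 (B = (-5 + 1)*(-4) = -4*(-4) = 16)
(L(1)*B)*(-2) = (4*16)*(-2) = 64*(-2) = -128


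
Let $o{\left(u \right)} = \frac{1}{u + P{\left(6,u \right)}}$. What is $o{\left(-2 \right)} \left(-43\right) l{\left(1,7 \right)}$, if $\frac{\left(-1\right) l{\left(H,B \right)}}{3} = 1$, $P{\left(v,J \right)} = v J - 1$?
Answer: $- \frac{43}{5} \approx -8.6$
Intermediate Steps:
$P{\left(v,J \right)} = -1 + J v$ ($P{\left(v,J \right)} = J v - 1 = -1 + J v$)
$l{\left(H,B \right)} = -3$ ($l{\left(H,B \right)} = \left(-3\right) 1 = -3$)
$o{\left(u \right)} = \frac{1}{-1 + 7 u}$ ($o{\left(u \right)} = \frac{1}{u + \left(-1 + u 6\right)} = \frac{1}{u + \left(-1 + 6 u\right)} = \frac{1}{-1 + 7 u}$)
$o{\left(-2 \right)} \left(-43\right) l{\left(1,7 \right)} = \frac{1}{-1 + 7 \left(-2\right)} \left(-43\right) \left(-3\right) = \frac{1}{-1 - 14} \left(-43\right) \left(-3\right) = \frac{1}{-15} \left(-43\right) \left(-3\right) = \left(- \frac{1}{15}\right) \left(-43\right) \left(-3\right) = \frac{43}{15} \left(-3\right) = - \frac{43}{5}$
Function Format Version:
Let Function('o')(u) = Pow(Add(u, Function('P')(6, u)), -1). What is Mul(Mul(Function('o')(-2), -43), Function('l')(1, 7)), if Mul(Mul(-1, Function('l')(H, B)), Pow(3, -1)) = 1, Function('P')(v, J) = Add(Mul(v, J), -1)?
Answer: Rational(-43, 5) ≈ -8.6000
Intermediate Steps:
Function('P')(v, J) = Add(-1, Mul(J, v)) (Function('P')(v, J) = Add(Mul(J, v), -1) = Add(-1, Mul(J, v)))
Function('l')(H, B) = -3 (Function('l')(H, B) = Mul(-3, 1) = -3)
Function('o')(u) = Pow(Add(-1, Mul(7, u)), -1) (Function('o')(u) = Pow(Add(u, Add(-1, Mul(u, 6))), -1) = Pow(Add(u, Add(-1, Mul(6, u))), -1) = Pow(Add(-1, Mul(7, u)), -1))
Mul(Mul(Function('o')(-2), -43), Function('l')(1, 7)) = Mul(Mul(Pow(Add(-1, Mul(7, -2)), -1), -43), -3) = Mul(Mul(Pow(Add(-1, -14), -1), -43), -3) = Mul(Mul(Pow(-15, -1), -43), -3) = Mul(Mul(Rational(-1, 15), -43), -3) = Mul(Rational(43, 15), -3) = Rational(-43, 5)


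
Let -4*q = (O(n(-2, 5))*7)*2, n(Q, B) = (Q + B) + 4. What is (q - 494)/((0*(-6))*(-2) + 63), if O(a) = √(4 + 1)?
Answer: -494/63 - √5/18 ≈ -7.9655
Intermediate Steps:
n(Q, B) = 4 + B + Q (n(Q, B) = (B + Q) + 4 = 4 + B + Q)
O(a) = √5
q = -7*√5/2 (q = -√5*7*2/4 = -7*√5*2/4 = -7*√5/2 ≈ -7.8262)
(q - 494)/((0*(-6))*(-2) + 63) = (-7*√5/2 - 494)/((0*(-6))*(-2) + 63) = (-494 - 7*√5/2)/(0*(-2) + 63) = (-494 - 7*√5/2)/(0 + 63) = (-494 - 7*√5/2)/63 = (-494 - 7*√5/2)*(1/63) = -494/63 - √5/18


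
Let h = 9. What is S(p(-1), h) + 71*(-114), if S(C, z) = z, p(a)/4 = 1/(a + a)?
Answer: -8085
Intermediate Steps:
p(a) = 2/a (p(a) = 4/(a + a) = 4/((2*a)) = 4*(1/(2*a)) = 2/a)
S(p(-1), h) + 71*(-114) = 9 + 71*(-114) = 9 - 8094 = -8085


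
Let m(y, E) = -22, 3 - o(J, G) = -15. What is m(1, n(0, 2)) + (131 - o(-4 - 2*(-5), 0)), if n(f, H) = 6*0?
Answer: 91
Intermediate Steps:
o(J, G) = 18 (o(J, G) = 3 - 1*(-15) = 3 + 15 = 18)
n(f, H) = 0
m(1, n(0, 2)) + (131 - o(-4 - 2*(-5), 0)) = -22 + (131 - 1*18) = -22 + (131 - 18) = -22 + 113 = 91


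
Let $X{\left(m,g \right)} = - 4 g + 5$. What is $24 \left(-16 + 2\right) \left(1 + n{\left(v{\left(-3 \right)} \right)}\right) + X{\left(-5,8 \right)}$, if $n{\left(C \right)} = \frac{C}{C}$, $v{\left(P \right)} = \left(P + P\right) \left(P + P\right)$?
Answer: $-699$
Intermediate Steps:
$v{\left(P \right)} = 4 P^{2}$ ($v{\left(P \right)} = 2 P 2 P = 4 P^{2}$)
$n{\left(C \right)} = 1$
$X{\left(m,g \right)} = 5 - 4 g$
$24 \left(-16 + 2\right) \left(1 + n{\left(v{\left(-3 \right)} \right)}\right) + X{\left(-5,8 \right)} = 24 \left(-16 + 2\right) \left(1 + 1\right) + \left(5 - 32\right) = 24 \left(\left(-14\right) 2\right) + \left(5 - 32\right) = 24 \left(-28\right) - 27 = -672 - 27 = -699$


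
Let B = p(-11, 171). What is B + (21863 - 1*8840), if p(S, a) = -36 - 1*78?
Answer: 12909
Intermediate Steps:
p(S, a) = -114 (p(S, a) = -36 - 78 = -114)
B = -114
B + (21863 - 1*8840) = -114 + (21863 - 1*8840) = -114 + (21863 - 8840) = -114 + 13023 = 12909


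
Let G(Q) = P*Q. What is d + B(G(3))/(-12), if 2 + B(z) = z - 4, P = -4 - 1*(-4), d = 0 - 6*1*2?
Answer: -23/2 ≈ -11.500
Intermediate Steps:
d = -12 (d = 0 - 6*2 = 0 - 1*12 = 0 - 12 = -12)
P = 0 (P = -4 + 4 = 0)
G(Q) = 0 (G(Q) = 0*Q = 0)
B(z) = -6 + z (B(z) = -2 + (z - 4) = -2 + (-4 + z) = -6 + z)
d + B(G(3))/(-12) = -12 + (-6 + 0)/(-12) = -12 - 6*(-1/12) = -12 + ½ = -23/2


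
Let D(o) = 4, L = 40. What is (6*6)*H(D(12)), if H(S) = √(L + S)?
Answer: 72*√11 ≈ 238.80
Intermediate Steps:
H(S) = √(40 + S)
(6*6)*H(D(12)) = (6*6)*√(40 + 4) = 36*√44 = 36*(2*√11) = 72*√11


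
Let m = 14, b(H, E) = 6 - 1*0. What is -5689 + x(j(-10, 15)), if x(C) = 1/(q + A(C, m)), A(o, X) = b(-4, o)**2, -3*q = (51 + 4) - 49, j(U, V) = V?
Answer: -193425/34 ≈ -5689.0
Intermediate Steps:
q = -2 (q = -((51 + 4) - 49)/3 = -(55 - 49)/3 = -1/3*6 = -2)
b(H, E) = 6 (b(H, E) = 6 + 0 = 6)
A(o, X) = 36 (A(o, X) = 6**2 = 36)
x(C) = 1/34 (x(C) = 1/(-2 + 36) = 1/34)
-5689 + x(j(-10, 15)) = -5689 + 1/34 = -193425/34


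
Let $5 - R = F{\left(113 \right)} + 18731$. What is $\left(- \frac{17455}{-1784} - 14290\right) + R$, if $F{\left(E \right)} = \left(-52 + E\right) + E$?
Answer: $- \frac{59193505}{1784} \approx -33180.0$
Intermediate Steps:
$F{\left(E \right)} = -52 + 2 E$
$R = -18900$ ($R = 5 - \left(\left(-52 + 2 \cdot 113\right) + 18731\right) = 5 - \left(\left(-52 + 226\right) + 18731\right) = 5 - \left(174 + 18731\right) = 5 - 18905 = -18900$)
$\left(- \frac{17455}{-1784} - 14290\right) + R = \left(- \frac{17455}{-1784} - 14290\right) - 18900 = \left(\left(-17455\right) \left(- \frac{1}{1784}\right) - 14290\right) - 18900 = \left(\frac{17455}{1784} - 14290\right) - 18900 = - \frac{25475905}{1784} - 18900 = - \frac{59193505}{1784}$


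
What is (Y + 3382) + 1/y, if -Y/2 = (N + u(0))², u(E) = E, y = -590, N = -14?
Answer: 1764099/590 ≈ 2990.0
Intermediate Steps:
Y = -392 (Y = -2*(-14 + 0)² = -2*(-14)² = -2*196 = -392)
(Y + 3382) + 1/y = (-392 + 3382) + 1/(-590) = 2990 - 1/590 = 1764099/590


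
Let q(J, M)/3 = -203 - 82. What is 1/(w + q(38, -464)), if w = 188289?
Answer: 1/187434 ≈ 5.3352e-6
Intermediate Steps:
q(J, M) = -855 (q(J, M) = 3*(-203 - 82) = 3*(-285) = -855)
1/(w + q(38, -464)) = 1/(188289 - 855) = 1/187434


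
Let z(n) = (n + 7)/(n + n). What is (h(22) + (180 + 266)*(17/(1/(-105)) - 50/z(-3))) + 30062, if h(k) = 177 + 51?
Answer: -732370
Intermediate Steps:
z(n) = (7 + n)/(2*n) (z(n) = (7 + n)/((2*n)) = (7 + n)*(1/(2*n)) = (7 + n)/(2*n))
h(k) = 228
(h(22) + (180 + 266)*(17/(1/(-105)) - 50/z(-3))) + 30062 = (228 + (180 + 266)*(17/(1/(-105)) - 50*(-6/(7 - 3)))) + 30062 = (228 + 446*(17/(-1/105) - 50/((1/2)*(-1/3)*4))) + 30062 = (228 + 446*(17*(-105) - 50/(-2/3))) + 30062 = (228 + 446*(-1785 - 50*(-3/2))) + 30062 = (228 + 446*(-1785 + 75)) + 30062 = (228 + 446*(-1710)) + 30062 = (228 - 762660) + 30062 = -762432 + 30062 = -732370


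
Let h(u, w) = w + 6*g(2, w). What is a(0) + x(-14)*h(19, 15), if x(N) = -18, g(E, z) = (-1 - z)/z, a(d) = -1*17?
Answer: -859/5 ≈ -171.80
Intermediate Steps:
a(d) = -17
g(E, z) = (-1 - z)/z
h(u, w) = w + 6*(-1 - w)/w (h(u, w) = w + 6*((-1 - w)/w) = w + 6*(-1 - w)/w)
a(0) + x(-14)*h(19, 15) = -17 - 18*(-6 + 15 - 6/15) = -17 - 18*(-6 + 15 - 6*1/15) = -17 - 18*(-6 + 15 - ⅖) = -17 - 18*43/5 = -17 - 774/5 = -859/5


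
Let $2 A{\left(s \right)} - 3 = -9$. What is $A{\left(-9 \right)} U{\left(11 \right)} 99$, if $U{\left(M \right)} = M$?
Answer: $-3267$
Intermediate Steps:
$A{\left(s \right)} = -3$ ($A{\left(s \right)} = \frac{3}{2} + \frac{1}{2} \left(-9\right) = \frac{3}{2} - \frac{9}{2} = -3$)
$A{\left(-9 \right)} U{\left(11 \right)} 99 = \left(-3\right) 11 \cdot 99 = \left(-33\right) 99 = -3267$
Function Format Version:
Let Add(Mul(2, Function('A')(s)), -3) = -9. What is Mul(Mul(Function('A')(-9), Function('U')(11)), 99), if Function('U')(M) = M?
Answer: -3267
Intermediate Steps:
Function('A')(s) = -3 (Function('A')(s) = Add(Rational(3, 2), Mul(Rational(1, 2), -9)) = Add(Rational(3, 2), Rational(-9, 2)) = -3)
Mul(Mul(Function('A')(-9), Function('U')(11)), 99) = Mul(Mul(-3, 11), 99) = Mul(-33, 99) = -3267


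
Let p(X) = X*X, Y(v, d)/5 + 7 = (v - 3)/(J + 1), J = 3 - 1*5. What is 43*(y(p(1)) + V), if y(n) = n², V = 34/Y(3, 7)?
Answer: 43/35 ≈ 1.2286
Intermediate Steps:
J = -2 (J = 3 - 5 = -2)
Y(v, d) = -20 - 5*v (Y(v, d) = -35 + 5*((v - 3)/(-2 + 1)) = -35 + 5*((-3 + v)/(-1)) = -35 + 5*((-3 + v)*(-1)) = -35 + 5*(3 - v) = -35 + (15 - 5*v) = -20 - 5*v)
p(X) = X²
V = -34/35 (V = 34/(-20 - 5*3) = 34/(-20 - 15) = 34/(-35) = 34*(-1/35) = -34/35 ≈ -0.97143)
43*(y(p(1)) + V) = 43*((1²)² - 34/35) = 43*(1² - 34/35) = 43*(1 - 34/35) = 43*(1/35) = 43/35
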